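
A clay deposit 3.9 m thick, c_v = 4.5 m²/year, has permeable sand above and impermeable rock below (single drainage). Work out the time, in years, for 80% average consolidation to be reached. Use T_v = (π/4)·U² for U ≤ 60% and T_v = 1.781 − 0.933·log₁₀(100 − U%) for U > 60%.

t ≈ 1.92 years

Drainage path length: H_d = H = 3.9 m (single drainage).
U > 60%: T_v = 1.781 − 0.933·log₁₀(100 − 80) = 0.56714.
t = T_v·H_d²/c_v = 0.56714×3.9²/4.5 = 1.917 years.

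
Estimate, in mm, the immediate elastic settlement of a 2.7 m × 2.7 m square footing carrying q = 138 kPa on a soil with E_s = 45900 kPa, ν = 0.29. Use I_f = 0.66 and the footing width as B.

S_e ≈ 4.91 mm

Immediate (elastic) settlement: S_e = q·B·(1−ν²)/E_s · I_f.
S_e = 138 × 2.7 × (1 − 0.29²) / 45900 × 0.66
    = 138 × 2.7 × 0.9159 / 45900 × 0.66
    = 0.004907 m = 4.907 mm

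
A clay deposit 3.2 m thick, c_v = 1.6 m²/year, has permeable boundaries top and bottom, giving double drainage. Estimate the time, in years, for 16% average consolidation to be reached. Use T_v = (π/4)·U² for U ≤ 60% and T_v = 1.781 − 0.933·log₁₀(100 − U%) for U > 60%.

t ≈ 0.0322 years

Drainage path length: H_d = H/2 = 1.6 m (double drainage).
U ≤ 60%: T_v = (π/4)·U² = (π/4)×0.16² = 0.020106.
t = T_v·H_d²/c_v = 0.020106×1.6²/1.6 = 0.03217 years.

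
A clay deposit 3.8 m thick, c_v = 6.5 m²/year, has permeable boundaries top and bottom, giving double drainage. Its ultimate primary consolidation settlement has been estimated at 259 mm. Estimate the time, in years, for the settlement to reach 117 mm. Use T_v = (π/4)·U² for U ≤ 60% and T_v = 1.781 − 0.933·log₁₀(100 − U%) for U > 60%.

Drainage path length: H_d = H/2 = 1.9 m (double drainage).
U = S(t)/S_ult = 117/259 = 0.4517.
U ≤ 60%: T_v = (π/4)·U² = (π/4)×0.45174² = 0.16027.
t = T_v·H_d²/c_v = 0.16027×1.9²/6.5 = 0.08901 years.

t ≈ 0.089 years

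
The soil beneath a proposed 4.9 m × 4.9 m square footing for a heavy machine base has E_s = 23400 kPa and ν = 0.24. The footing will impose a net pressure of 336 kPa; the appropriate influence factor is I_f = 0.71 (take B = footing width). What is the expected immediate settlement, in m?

Immediate (elastic) settlement: S_e = q·B·(1−ν²)/E_s · I_f.
S_e = 336 × 4.9 × (1 − 0.24²) / 23400 × 0.71
    = 336 × 4.9 × 0.9424 / 23400 × 0.71
    = 0.04708 m

S_e ≈ 0.0471 m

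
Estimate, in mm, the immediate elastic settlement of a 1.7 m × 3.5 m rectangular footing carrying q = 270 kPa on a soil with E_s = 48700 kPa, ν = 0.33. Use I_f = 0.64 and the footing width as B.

S_e ≈ 5.38 mm

Immediate (elastic) settlement: S_e = q·B·(1−ν²)/E_s · I_f.
S_e = 270 × 1.7 × (1 − 0.33²) / 48700 × 0.64
    = 270 × 1.7 × 0.8911 / 48700 × 0.64
    = 0.005375 m = 5.375 mm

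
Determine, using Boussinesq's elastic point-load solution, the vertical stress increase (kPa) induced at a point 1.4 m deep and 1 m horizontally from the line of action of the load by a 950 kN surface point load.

Boussinesq vertical stress below a point load on an elastic half-space:
Δσ_z = 3P/(2πz²) · [1 + (r/z)²]^(−5/2)
r/z = 1/1.4 = 0.71429; [1+(r/z)²]^(−5/2) = 0.35679.
Δσ_z = 3×950/(2π×1.4²) × 0.35679 = 231.42 × 0.35679 = 82.57 kPa

Δσ_z ≈ 82.6 kPa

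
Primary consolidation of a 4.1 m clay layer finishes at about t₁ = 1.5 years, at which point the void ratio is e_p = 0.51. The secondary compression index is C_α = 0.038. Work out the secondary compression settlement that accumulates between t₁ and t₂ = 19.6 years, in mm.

S_s ≈ 115 mm

Secondary compression: S_s = C_α·H/(1+e_p)·log₁₀(t₂/t₁)
S_s = 0.038×4.1/(1+0.51)×log₁₀(19.6/1.5)
    = 0.1032 × 1.116 = 0.1152 m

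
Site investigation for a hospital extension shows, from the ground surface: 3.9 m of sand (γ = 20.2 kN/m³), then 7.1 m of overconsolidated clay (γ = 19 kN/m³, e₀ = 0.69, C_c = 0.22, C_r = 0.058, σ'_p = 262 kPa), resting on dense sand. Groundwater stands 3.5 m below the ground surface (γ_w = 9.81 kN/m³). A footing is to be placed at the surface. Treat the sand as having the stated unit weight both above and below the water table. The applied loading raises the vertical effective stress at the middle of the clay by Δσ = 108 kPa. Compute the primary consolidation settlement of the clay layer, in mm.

S_c ≈ 73.6 mm

Mid-depth of clay below the ground surface: z = 3.9 + 7.1/2 = 7.45 m.
Total vertical stress at mid-clay: σ_v = 20.2×3.9 + 19×3.55 = 146.23 kPa.
Pore pressure: u = 9.81×(7.45 − 3.5) = 38.75 kPa.
Initial effective stress: σ'_0 = σ_v − u = 146.23 − 38.75 = 107.48 kPa.
Final effective stress: σ'_f = 107.48 + 108 = 215.48 kPa.
σ'_f = 215.48 ≤ σ'_p = 262 kPa, so the clay remains overconsolidated and only the recompression index applies:
S_c = C_r·H/(1+e₀)·log₁₀(σ'_f/σ'_0) = 0.058×7.1/1.69×log₁₀(215.48/107.48)
    = 0.24367 × 0.30208 = 0.07361 m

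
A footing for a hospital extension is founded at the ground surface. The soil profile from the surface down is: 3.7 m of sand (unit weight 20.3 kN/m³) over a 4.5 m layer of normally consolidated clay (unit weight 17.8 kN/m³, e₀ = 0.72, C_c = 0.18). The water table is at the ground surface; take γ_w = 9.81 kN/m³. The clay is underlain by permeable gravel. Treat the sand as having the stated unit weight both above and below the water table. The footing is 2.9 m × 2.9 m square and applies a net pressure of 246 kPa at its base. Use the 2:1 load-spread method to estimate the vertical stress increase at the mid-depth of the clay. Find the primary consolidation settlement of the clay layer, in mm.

S_c ≈ 78.1 mm

Mid-depth of clay below the ground surface: z = 3.7 + 4.5/2 = 5.95 m.
Total vertical stress at mid-clay: σ_v = 20.3×3.7 + 17.8×2.25 = 115.16 kPa.
Pore pressure: u = 9.81×(5.95 − 0) = 58.37 kPa.
Initial effective stress: σ'_0 = σ_v − u = 115.16 − 58.37 = 56.79 kPa.
Stress increase at mid-clay by the 2:1 spreading method:
Δσ = qBL/((B+z)(L+z)) = 246×2.9×2.9/((2.9+5.95)(2.9+5.95)) = 26.415 kPa
Final effective stress: σ'_f = σ'_0 + Δσ = 56.79 + 26.415 = 83.205 kPa.
Normally consolidated clay, so the full stress increment lies on the virgin compression line:
S_c = C_c·H/(1+e₀)·log₁₀(σ'_f/σ'_0) = 0.18×4.5/(1+0.72)×log₁₀(83.205/56.79)
    = 0.47093 × 0.16588 = 0.07812 m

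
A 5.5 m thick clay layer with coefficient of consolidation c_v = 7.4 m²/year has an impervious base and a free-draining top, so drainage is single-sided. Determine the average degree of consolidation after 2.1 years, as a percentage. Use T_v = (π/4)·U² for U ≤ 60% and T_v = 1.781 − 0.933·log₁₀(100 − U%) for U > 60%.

U ≈ 77.2 %

Drainage path length: H_d = H = 5.5 m (single drainage).
T_v = c_v·t/H_d² = 7.4×2.1/5.5² = 0.51372.
T_v = 0.51372 corresponds to the U > 60% branch:
U = 1 − 10^((1.781 − T_v)/0.933)/100 = 0.7718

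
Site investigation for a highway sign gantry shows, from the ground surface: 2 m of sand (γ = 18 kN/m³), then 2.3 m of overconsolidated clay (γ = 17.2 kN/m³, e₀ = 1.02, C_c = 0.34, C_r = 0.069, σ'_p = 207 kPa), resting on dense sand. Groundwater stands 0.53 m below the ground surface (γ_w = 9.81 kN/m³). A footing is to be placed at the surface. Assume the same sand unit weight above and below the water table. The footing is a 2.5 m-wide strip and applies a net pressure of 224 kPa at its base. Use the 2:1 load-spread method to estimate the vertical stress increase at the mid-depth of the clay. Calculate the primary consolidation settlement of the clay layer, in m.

S_c ≈ 0.0497 m

Mid-depth of clay below the ground surface: z = 2 + 2.3/2 = 3.15 m.
Total vertical stress at mid-clay: σ_v = 18×2 + 17.2×1.15 = 55.78 kPa.
Pore pressure: u = 9.81×(3.15 − 0.53) = 25.702 kPa.
Initial effective stress: σ'_0 = σ_v − u = 55.78 − 25.702 = 30.078 kPa.
Stress increase at mid-clay by the 2:1 spreading method:
Δσ = qB/(B+z) = 224×2.5/(2.5+3.15) = 99.115 kPa
Final effective stress: σ'_f = 30.078 + 99.115 = 129.19 kPa.
σ'_f = 129.19 ≤ σ'_p = 207 kPa, so the clay remains overconsolidated and only the recompression index applies:
S_c = C_r·H/(1+e₀)·log₁₀(σ'_f/σ'_0) = 0.069×2.3/2.02×log₁₀(129.19/30.078)
    = 0.078563 × 0.63298 = 0.04973 m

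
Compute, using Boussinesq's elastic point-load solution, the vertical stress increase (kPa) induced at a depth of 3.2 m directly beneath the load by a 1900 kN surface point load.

Δσ_z ≈ 88.6 kPa

Boussinesq vertical stress below a point load on an elastic half-space:
Δσ_z = 3P/(2πz²) · [1 + (r/z)²]^(−5/2)
r/z = 0/3.2 = 0; [1+(r/z)²]^(−5/2) = 1.
Δσ_z = 3×1900/(2π×3.2²) × 1 = 88.592 × 1 = 88.59 kPa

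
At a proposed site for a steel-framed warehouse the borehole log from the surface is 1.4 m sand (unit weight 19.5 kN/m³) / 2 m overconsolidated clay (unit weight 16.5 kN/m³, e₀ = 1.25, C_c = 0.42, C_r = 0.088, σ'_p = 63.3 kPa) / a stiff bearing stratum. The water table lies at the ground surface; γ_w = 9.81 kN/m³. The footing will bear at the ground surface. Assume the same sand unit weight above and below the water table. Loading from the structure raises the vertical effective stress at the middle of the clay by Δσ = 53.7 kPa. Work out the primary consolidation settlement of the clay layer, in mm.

Mid-depth of clay below the ground surface: z = 1.4 + 2/2 = 2.4 m.
Total vertical stress at mid-clay: σ_v = 19.5×1.4 + 16.5×1 = 43.8 kPa.
Pore pressure: u = 9.81×(2.4 − 0) = 23.544 kPa.
Initial effective stress: σ'_0 = σ_v − u = 43.8 − 23.544 = 20.256 kPa.
Final effective stress: σ'_f = 20.256 + 53.7 = 73.956 kPa.
σ'_f = 73.956 > σ'_p = 63.3 kPa, so the stress path crosses the preconsolidation pressure — recompression up to σ'_p, then virgin compression beyond:
S_c = H/(1+e₀)·[C_r·log₁₀(σ'_p/σ'_0) + C_c·log₁₀(σ'_f/σ'_p)]
    = 2/2.25 × [0.088×log₁₀(63.3/20.256) + 0.42×log₁₀(73.956/63.3)]
    = 0.88889 × [0.043547 + 0.028379] = 0.06393 m

S_c ≈ 63.9 mm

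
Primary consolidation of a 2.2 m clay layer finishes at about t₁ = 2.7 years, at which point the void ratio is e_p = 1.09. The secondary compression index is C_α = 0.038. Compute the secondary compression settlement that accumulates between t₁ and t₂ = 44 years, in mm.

S_s ≈ 48.5 mm

Secondary compression: S_s = C_α·H/(1+e_p)·log₁₀(t₂/t₁)
S_s = 0.038×2.2/(1+1.09)×log₁₀(44/2.7)
    = 0.04 × 1.212 = 0.04848 m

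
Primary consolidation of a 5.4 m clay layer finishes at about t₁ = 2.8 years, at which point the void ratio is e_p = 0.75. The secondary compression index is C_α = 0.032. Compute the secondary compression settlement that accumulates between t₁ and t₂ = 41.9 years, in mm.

Secondary compression: S_s = C_α·H/(1+e_p)·log₁₀(t₂/t₁)
S_s = 0.032×5.4/(1+0.75)×log₁₀(41.9/2.8)
    = 0.09874 × 1.175 = 0.116 m

S_s ≈ 116 mm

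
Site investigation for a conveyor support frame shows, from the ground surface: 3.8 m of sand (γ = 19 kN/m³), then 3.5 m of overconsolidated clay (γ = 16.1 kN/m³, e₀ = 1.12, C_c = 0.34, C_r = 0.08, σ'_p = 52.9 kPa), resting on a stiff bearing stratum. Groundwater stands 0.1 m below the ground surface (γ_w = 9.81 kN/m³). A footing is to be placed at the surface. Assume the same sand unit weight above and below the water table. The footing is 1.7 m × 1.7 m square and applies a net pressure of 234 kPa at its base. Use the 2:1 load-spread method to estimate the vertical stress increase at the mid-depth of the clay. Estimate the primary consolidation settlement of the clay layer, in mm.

S_c ≈ 36.7 mm

Mid-depth of clay below the ground surface: z = 3.8 + 3.5/2 = 5.55 m.
Total vertical stress at mid-clay: σ_v = 19×3.8 + 16.1×1.75 = 100.38 kPa.
Pore pressure: u = 9.81×(5.55 − 0.1) = 53.465 kPa.
Initial effective stress: σ'_0 = σ_v − u = 100.38 − 53.465 = 46.915 kPa.
Stress increase at mid-clay by the 2:1 spreading method:
Δσ = qBL/((B+z)(L+z)) = 234×1.7×1.7/((1.7+5.55)(1.7+5.55)) = 12.866 kPa
Final effective stress: σ'_f = 46.915 + 12.866 = 59.781 kPa.
σ'_f = 59.781 > σ'_p = 52.9 kPa, so the stress path crosses the preconsolidation pressure — recompression up to σ'_p, then virgin compression beyond:
S_c = H/(1+e₀)·[C_r·log₁₀(σ'_p/σ'_0) + C_c·log₁₀(σ'_f/σ'_p)]
    = 3.5/2.12 × [0.08×log₁₀(52.9/46.915) + 0.34×log₁₀(59.781/52.9)]
    = 1.6509 × [0.0041715 + 0.018057] = 0.0367 m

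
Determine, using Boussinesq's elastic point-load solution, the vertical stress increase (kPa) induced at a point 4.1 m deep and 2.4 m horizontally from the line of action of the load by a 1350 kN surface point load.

Boussinesq vertical stress below a point load on an elastic half-space:
Δσ_z = 3P/(2πz²) · [1 + (r/z)²]^(−5/2)
r/z = 2.4/4.1 = 0.58537; [1+(r/z)²]^(−5/2) = 0.47873.
Δσ_z = 3×1350/(2π×4.1²) × 0.47873 = 38.345 × 0.47873 = 18.36 kPa

Δσ_z ≈ 18.4 kPa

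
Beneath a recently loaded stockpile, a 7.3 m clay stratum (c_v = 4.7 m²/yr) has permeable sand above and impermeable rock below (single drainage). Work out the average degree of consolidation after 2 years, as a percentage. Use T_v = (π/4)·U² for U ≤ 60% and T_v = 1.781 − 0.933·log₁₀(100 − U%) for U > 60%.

U ≈ 47.4 %

Drainage path length: H_d = H = 7.3 m (single drainage).
T_v = c_v·t/H_d² = 4.7×2/7.3² = 0.17639.
T_v = 0.17639 corresponds to the U ≤ 60% branch:
U = √(4T_v/π) = 0.4739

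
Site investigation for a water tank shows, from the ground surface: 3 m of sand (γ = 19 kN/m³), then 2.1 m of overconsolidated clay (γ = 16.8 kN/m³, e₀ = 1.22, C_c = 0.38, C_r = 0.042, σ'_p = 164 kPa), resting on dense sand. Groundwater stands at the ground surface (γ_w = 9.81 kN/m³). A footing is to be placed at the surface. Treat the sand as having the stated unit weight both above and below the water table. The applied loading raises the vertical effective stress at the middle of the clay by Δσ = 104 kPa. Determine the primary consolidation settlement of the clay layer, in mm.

S_c ≈ 23.8 mm

Mid-depth of clay below the ground surface: z = 3 + 2.1/2 = 4.05 m.
Total vertical stress at mid-clay: σ_v = 19×3 + 16.8×1.05 = 74.64 kPa.
Pore pressure: u = 9.81×(4.05 − 0) = 39.73 kPa.
Initial effective stress: σ'_0 = σ_v − u = 74.64 − 39.73 = 34.91 kPa.
Final effective stress: σ'_f = 34.91 + 104 = 138.91 kPa.
σ'_f = 138.91 ≤ σ'_p = 164 kPa, so the clay remains overconsolidated and only the recompression index applies:
S_c = C_r·H/(1+e₀)·log₁₀(σ'_f/σ'_0) = 0.042×2.1/2.22×log₁₀(138.91/34.91)
    = 0.03973 × 0.59978 = 0.02383 m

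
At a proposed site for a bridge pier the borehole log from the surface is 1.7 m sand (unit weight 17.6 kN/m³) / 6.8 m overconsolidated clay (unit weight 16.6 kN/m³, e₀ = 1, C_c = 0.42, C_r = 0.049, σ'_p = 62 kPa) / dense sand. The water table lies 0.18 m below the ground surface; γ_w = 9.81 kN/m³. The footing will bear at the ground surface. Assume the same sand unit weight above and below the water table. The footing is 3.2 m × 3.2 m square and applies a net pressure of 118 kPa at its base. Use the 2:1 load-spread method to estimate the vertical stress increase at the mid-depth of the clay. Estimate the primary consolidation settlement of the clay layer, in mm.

Mid-depth of clay below the ground surface: z = 1.7 + 6.8/2 = 5.1 m.
Total vertical stress at mid-clay: σ_v = 17.6×1.7 + 16.6×3.4 = 86.36 kPa.
Pore pressure: u = 9.81×(5.1 − 0.18) = 48.265 kPa.
Initial effective stress: σ'_0 = σ_v − u = 86.36 − 48.265 = 38.095 kPa.
Stress increase at mid-clay by the 2:1 spreading method:
Δσ = qBL/((B+z)(L+z)) = 118×3.2×3.2/((3.2+5.1)(3.2+5.1)) = 17.54 kPa
Final effective stress: σ'_f = 38.095 + 17.54 = 55.635 kPa.
σ'_f = 55.635 ≤ σ'_p = 62 kPa, so the clay remains overconsolidated and only the recompression index applies:
S_c = C_r·H/(1+e₀)·log₁₀(σ'_f/σ'_0) = 0.049×6.8/2×log₁₀(55.635/38.095)
    = 0.1666 × 0.16448 = 0.0274 m

S_c ≈ 27.4 mm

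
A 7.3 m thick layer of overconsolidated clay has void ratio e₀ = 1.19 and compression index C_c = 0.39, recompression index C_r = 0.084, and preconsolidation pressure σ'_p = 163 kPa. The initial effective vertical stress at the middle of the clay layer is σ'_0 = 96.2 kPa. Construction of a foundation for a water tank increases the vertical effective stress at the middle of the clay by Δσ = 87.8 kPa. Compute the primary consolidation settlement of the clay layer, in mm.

S_c ≈ 133 mm

Final effective stress: σ'_f = 96.2 + 87.8 = 184 kPa.
σ'_f = 184 > σ'_p = 163 kPa, so the stress path crosses the preconsolidation pressure — recompression up to σ'_p, then virgin compression beyond:
S_c = H/(1+e₀)·[C_r·log₁₀(σ'_p/σ'_0) + C_c·log₁₀(σ'_f/σ'_p)]
    = 7.3/2.19 × [0.084×log₁₀(163/96.2) + 0.39×log₁₀(184/163)]
    = 3.3333 × [0.019237 + 0.020526] = 0.1325 m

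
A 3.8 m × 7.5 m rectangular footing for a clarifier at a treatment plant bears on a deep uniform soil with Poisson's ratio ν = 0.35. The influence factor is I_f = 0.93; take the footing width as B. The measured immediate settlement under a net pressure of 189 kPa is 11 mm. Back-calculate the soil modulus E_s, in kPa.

S_e = q·B·(1−ν²)/E_s · I_f  ⇒  E_s = q·B·(1−ν²)·I_f / S_e.
E_s = 189 × 3.8 × 0.8775 × 0.93 / 0.011 = 53280 kPa

E_s ≈ 53300 kPa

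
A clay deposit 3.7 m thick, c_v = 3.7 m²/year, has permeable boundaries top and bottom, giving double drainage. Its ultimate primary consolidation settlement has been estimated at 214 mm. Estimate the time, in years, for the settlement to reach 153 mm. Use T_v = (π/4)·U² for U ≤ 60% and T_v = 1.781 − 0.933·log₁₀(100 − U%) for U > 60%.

Drainage path length: H_d = H/2 = 1.85 m (double drainage).
U = S(t)/S_ult = 153/214 = 0.715.
U > 60%: T_v = 1.781 − 0.933·log₁₀(100 − 71.495) = 0.42356.
t = T_v·H_d²/c_v = 0.42356×1.85²/3.7 = 0.3918 years.

t ≈ 0.392 years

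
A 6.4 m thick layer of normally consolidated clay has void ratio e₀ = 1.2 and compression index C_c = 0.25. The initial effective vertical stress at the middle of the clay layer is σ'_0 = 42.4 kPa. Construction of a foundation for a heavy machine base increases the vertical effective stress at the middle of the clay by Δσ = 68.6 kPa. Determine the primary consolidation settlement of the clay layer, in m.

Final effective stress: σ'_f = σ'_0 + Δσ = 42.4 + 68.6 = 111 kPa.
Normally consolidated clay, so the full stress increment lies on the virgin compression line:
S_c = C_c·H/(1+e₀)·log₁₀(σ'_f/σ'_0) = 0.25×6.4/(1+1.2)×log₁₀(111/42.4)
    = 0.72727 × 0.41796 = 0.304 m

S_c ≈ 0.304 m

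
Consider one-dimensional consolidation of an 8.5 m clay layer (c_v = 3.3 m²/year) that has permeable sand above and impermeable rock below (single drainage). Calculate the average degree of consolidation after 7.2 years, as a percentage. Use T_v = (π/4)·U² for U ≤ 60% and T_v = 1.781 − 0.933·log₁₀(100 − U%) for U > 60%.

U ≈ 64 %

Drainage path length: H_d = H = 8.5 m (single drainage).
T_v = c_v·t/H_d² = 3.3×7.2/8.5² = 0.32886.
T_v = 0.32886 corresponds to the U > 60% branch:
U = 1 − 10^((1.781 − T_v)/0.933)/100 = 0.6399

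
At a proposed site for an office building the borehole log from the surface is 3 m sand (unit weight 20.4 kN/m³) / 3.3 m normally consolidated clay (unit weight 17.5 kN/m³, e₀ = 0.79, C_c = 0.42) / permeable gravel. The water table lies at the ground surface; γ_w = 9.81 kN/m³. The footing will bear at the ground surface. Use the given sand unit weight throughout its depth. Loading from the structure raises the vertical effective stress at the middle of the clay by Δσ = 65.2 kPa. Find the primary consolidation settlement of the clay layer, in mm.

Mid-depth of clay below the ground surface: z = 3 + 3.3/2 = 4.65 m.
Total vertical stress at mid-clay: σ_v = 20.4×3 + 17.5×1.65 = 90.075 kPa.
Pore pressure: u = 9.81×(4.65 − 0) = 45.617 kPa.
Initial effective stress: σ'_0 = σ_v − u = 90.075 − 45.617 = 44.458 kPa.
Final effective stress: σ'_f = σ'_0 + Δσ = 44.458 + 65.2 = 109.66 kPa.
Normally consolidated clay, so the full stress increment lies on the virgin compression line:
S_c = C_c·H/(1+e₀)·log₁₀(σ'_f/σ'_0) = 0.42×3.3/(1+0.79)×log₁₀(109.66/44.458)
    = 0.7743 × 0.3921 = 0.3036 m

S_c ≈ 304 mm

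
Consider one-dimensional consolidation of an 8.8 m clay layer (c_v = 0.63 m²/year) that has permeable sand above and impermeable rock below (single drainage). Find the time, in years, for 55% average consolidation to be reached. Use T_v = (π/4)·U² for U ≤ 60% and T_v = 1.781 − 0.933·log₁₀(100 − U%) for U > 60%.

t ≈ 29.2 years

Drainage path length: H_d = H = 8.8 m (single drainage).
U ≤ 60%: T_v = (π/4)·U² = (π/4)×0.55² = 0.23758.
t = T_v·H_d²/c_v = 0.23758×8.8²/0.63 = 29.2 years.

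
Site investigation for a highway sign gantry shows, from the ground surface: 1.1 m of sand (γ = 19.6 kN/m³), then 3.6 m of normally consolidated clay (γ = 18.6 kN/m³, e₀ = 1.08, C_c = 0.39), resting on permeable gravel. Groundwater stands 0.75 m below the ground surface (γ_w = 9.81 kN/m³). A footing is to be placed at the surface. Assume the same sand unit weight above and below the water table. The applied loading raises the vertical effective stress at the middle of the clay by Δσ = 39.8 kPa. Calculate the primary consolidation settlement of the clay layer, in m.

S_c ≈ 0.227 m

Mid-depth of clay below the ground surface: z = 1.1 + 3.6/2 = 2.9 m.
Total vertical stress at mid-clay: σ_v = 19.6×1.1 + 18.6×1.8 = 55.04 kPa.
Pore pressure: u = 9.81×(2.9 − 0.75) = 21.091 kPa.
Initial effective stress: σ'_0 = σ_v − u = 55.04 − 21.091 = 33.949 kPa.
Final effective stress: σ'_f = σ'_0 + Δσ = 33.949 + 39.8 = 73.749 kPa.
Normally consolidated clay, so the full stress increment lies on the virgin compression line:
S_c = C_c·H/(1+e₀)·log₁₀(σ'_f/σ'_0) = 0.39×3.6/(1+1.08)×log₁₀(73.749/33.949)
    = 0.675 × 0.33693 = 0.2274 m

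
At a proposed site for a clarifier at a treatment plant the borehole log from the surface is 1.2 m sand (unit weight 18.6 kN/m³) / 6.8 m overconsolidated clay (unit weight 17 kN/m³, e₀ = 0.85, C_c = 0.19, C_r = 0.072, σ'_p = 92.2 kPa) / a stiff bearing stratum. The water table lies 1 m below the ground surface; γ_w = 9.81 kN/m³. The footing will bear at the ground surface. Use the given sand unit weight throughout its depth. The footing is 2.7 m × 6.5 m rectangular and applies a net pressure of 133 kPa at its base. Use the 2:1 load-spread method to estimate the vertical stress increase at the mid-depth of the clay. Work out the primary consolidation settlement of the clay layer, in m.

S_c ≈ 0.0571 m

Mid-depth of clay below the ground surface: z = 1.2 + 6.8/2 = 4.6 m.
Total vertical stress at mid-clay: σ_v = 18.6×1.2 + 17×3.4 = 80.12 kPa.
Pore pressure: u = 9.81×(4.6 − 1) = 35.316 kPa.
Initial effective stress: σ'_0 = σ_v − u = 80.12 − 35.316 = 44.804 kPa.
Stress increase at mid-clay by the 2:1 spreading method:
Δσ = qBL/((B+z)(L+z)) = 133×2.7×6.5/((2.7+4.6)(6.5+4.6)) = 28.806 kPa
Final effective stress: σ'_f = 44.804 + 28.806 = 73.61 kPa.
σ'_f = 73.61 ≤ σ'_p = 92.2 kPa, so the clay remains overconsolidated and only the recompression index applies:
S_c = C_r·H/(1+e₀)·log₁₀(σ'_f/σ'_0) = 0.072×6.8/1.85×log₁₀(73.61/44.804)
    = 0.26465 × 0.21562 = 0.05706 m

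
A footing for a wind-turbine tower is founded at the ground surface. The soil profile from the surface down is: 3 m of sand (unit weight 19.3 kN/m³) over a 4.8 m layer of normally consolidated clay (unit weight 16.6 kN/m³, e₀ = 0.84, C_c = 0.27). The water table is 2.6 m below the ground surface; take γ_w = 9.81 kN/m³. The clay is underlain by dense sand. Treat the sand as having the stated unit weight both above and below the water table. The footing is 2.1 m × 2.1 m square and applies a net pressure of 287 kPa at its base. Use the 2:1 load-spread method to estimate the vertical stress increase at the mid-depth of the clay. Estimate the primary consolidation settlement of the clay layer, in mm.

Mid-depth of clay below the ground surface: z = 3 + 4.8/2 = 5.4 m.
Total vertical stress at mid-clay: σ_v = 19.3×3 + 16.6×2.4 = 97.74 kPa.
Pore pressure: u = 9.81×(5.4 − 2.6) = 27.468 kPa.
Initial effective stress: σ'_0 = σ_v − u = 97.74 − 27.468 = 70.272 kPa.
Stress increase at mid-clay by the 2:1 spreading method:
Δσ = qBL/((B+z)(L+z)) = 287×2.1×2.1/((2.1+5.4)(2.1+5.4)) = 22.501 kPa
Final effective stress: σ'_f = σ'_0 + Δσ = 70.272 + 22.501 = 92.773 kPa.
Normally consolidated clay, so the full stress increment lies on the virgin compression line:
S_c = C_c·H/(1+e₀)·log₁₀(σ'_f/σ'_0) = 0.27×4.8/(1+0.84)×log₁₀(92.773/70.272)
    = 0.70435 × 0.12064 = 0.08497 m

S_c ≈ 85 mm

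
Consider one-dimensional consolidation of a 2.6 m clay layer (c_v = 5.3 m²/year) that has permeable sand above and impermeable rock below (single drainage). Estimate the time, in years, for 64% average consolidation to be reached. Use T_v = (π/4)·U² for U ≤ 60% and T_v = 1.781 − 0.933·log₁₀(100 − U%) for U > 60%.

t ≈ 0.42 years

Drainage path length: H_d = H = 2.6 m (single drainage).
U > 60%: T_v = 1.781 − 0.933·log₁₀(100 − 64) = 0.32897.
t = T_v·H_d²/c_v = 0.32897×2.6²/5.3 = 0.4196 years.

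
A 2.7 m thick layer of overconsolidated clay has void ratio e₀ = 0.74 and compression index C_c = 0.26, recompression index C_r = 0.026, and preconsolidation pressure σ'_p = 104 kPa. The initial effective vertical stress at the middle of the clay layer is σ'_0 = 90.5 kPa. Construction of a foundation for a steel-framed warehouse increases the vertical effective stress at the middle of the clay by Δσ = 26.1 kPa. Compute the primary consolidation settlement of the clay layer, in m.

S_c ≈ 0.0225 m

Final effective stress: σ'_f = 90.5 + 26.1 = 116.6 kPa.
σ'_f = 116.6 > σ'_p = 104 kPa, so the stress path crosses the preconsolidation pressure — recompression up to σ'_p, then virgin compression beyond:
S_c = H/(1+e₀)·[C_r·log₁₀(σ'_p/σ'_0) + C_c·log₁₀(σ'_f/σ'_p)]
    = 2.7/1.74 × [0.026×log₁₀(104/90.5) + 0.26×log₁₀(116.6/104)]
    = 1.5517 × [0.00157 + 0.012913] = 0.02247 m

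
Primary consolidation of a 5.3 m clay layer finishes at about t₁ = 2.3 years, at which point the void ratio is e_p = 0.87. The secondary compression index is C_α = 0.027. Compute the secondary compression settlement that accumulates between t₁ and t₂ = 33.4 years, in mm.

S_s ≈ 88.9 mm

Secondary compression: S_s = C_α·H/(1+e_p)·log₁₀(t₂/t₁)
S_s = 0.027×5.3/(1+0.87)×log₁₀(33.4/2.3)
    = 0.07652 × 1.162 = 0.08892 m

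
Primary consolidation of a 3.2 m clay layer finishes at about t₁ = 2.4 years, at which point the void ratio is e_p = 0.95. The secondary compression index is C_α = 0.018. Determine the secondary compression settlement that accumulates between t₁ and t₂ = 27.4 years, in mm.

S_s ≈ 31.2 mm

Secondary compression: S_s = C_α·H/(1+e_p)·log₁₀(t₂/t₁)
S_s = 0.018×3.2/(1+0.95)×log₁₀(27.4/2.4)
    = 0.02954 × 1.058 = 0.03124 m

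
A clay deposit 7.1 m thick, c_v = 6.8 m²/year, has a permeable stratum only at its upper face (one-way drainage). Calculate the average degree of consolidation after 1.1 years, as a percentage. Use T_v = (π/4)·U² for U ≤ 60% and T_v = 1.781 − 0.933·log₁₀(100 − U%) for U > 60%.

Drainage path length: H_d = H = 7.1 m (single drainage).
T_v = c_v·t/H_d² = 6.8×1.1/7.1² = 0.14838.
T_v = 0.14838 corresponds to the U ≤ 60% branch:
U = √(4T_v/π) = 0.4347

U ≈ 43.5 %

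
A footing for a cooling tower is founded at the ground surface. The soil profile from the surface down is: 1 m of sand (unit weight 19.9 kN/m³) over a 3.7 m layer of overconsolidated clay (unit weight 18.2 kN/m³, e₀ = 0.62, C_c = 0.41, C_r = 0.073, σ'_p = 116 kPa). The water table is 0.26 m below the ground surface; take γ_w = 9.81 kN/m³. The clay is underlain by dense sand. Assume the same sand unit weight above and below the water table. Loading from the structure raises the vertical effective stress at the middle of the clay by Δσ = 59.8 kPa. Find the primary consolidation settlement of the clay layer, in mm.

Mid-depth of clay below the ground surface: z = 1 + 3.7/2 = 2.85 m.
Total vertical stress at mid-clay: σ_v = 19.9×1 + 18.2×1.85 = 53.57 kPa.
Pore pressure: u = 9.81×(2.85 − 0.26) = 25.408 kPa.
Initial effective stress: σ'_0 = σ_v − u = 53.57 − 25.408 = 28.162 kPa.
Final effective stress: σ'_f = 28.162 + 59.8 = 87.962 kPa.
σ'_f = 87.962 ≤ σ'_p = 116 kPa, so the clay remains overconsolidated and only the recompression index applies:
S_c = C_r·H/(1+e₀)·log₁₀(σ'_f/σ'_0) = 0.073×3.7/1.62×log₁₀(87.962/28.162)
    = 0.16673 × 0.49463 = 0.08247 m

S_c ≈ 82.5 mm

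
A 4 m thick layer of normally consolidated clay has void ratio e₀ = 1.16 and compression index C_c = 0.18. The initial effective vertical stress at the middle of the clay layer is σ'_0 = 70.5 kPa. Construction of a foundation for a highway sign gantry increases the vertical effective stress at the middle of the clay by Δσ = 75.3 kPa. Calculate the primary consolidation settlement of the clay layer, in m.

Final effective stress: σ'_f = σ'_0 + Δσ = 70.5 + 75.3 = 145.8 kPa.
Normally consolidated clay, so the full stress increment lies on the virgin compression line:
S_c = C_c·H/(1+e₀)·log₁₀(σ'_f/σ'_0) = 0.18×4/(1+1.16)×log₁₀(145.8/70.5)
    = 0.33333 × 0.31557 = 0.1052 m

S_c ≈ 0.105 m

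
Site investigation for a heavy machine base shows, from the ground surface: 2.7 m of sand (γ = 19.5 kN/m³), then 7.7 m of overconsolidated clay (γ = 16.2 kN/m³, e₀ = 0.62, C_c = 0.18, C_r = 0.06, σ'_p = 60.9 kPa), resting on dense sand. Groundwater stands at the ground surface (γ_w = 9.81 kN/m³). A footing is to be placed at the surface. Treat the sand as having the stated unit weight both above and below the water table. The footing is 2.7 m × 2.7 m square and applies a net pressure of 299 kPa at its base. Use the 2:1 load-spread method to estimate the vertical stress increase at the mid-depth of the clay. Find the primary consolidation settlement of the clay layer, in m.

S_c ≈ 0.106 m

Mid-depth of clay below the ground surface: z = 2.7 + 7.7/2 = 6.55 m.
Total vertical stress at mid-clay: σ_v = 19.5×2.7 + 16.2×3.85 = 115.02 kPa.
Pore pressure: u = 9.81×(6.55 − 0) = 64.255 kPa.
Initial effective stress: σ'_0 = σ_v − u = 115.02 − 64.255 = 50.765 kPa.
Stress increase at mid-clay by the 2:1 spreading method:
Δσ = qBL/((B+z)(L+z)) = 299×2.7×2.7/((2.7+6.55)(2.7+6.55)) = 25.475 kPa
Final effective stress: σ'_f = 50.765 + 25.475 = 76.24 kPa.
σ'_f = 76.24 > σ'_p = 60.9 kPa, so the stress path crosses the preconsolidation pressure — recompression up to σ'_p, then virgin compression beyond:
S_c = H/(1+e₀)·[C_r·log₁₀(σ'_p/σ'_0) + C_c·log₁₀(σ'_f/σ'_p)]
    = 7.7/1.62 × [0.06×log₁₀(60.9/50.765) + 0.18×log₁₀(76.24/60.9)]
    = 4.7531 × [0.0047432 + 0.017562] = 0.106 m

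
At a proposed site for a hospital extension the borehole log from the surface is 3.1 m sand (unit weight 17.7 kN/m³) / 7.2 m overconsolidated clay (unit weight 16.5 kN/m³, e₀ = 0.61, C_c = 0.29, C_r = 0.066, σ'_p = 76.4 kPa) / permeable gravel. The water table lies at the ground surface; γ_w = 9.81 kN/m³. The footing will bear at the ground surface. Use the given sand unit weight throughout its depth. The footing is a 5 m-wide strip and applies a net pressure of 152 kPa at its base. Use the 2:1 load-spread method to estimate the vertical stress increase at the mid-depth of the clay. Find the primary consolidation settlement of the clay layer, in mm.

S_c ≈ 281 mm

Mid-depth of clay below the ground surface: z = 3.1 + 7.2/2 = 6.7 m.
Total vertical stress at mid-clay: σ_v = 17.7×3.1 + 16.5×3.6 = 114.27 kPa.
Pore pressure: u = 9.81×(6.7 − 0) = 65.727 kPa.
Initial effective stress: σ'_0 = σ_v − u = 114.27 − 65.727 = 48.543 kPa.
Stress increase at mid-clay by the 2:1 spreading method:
Δσ = qB/(B+z) = 152×5/(5+6.7) = 64.957 kPa
Final effective stress: σ'_f = 48.543 + 64.957 = 113.5 kPa.
σ'_f = 113.5 > σ'_p = 76.4 kPa, so the stress path crosses the preconsolidation pressure — recompression up to σ'_p, then virgin compression beyond:
S_c = H/(1+e₀)·[C_r·log₁₀(σ'_p/σ'_0) + C_c·log₁₀(σ'_f/σ'_p)]
    = 7.2/1.61 × [0.066×log₁₀(76.4/48.543) + 0.29×log₁₀(113.5/76.4)]
    = 4.472 × [0.013 + 0.049852] = 0.2811 m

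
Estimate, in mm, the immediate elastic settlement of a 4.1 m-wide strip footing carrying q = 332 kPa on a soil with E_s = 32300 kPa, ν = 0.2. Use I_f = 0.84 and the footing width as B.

S_e ≈ 34 mm

Immediate (elastic) settlement: S_e = q·B·(1−ν²)/E_s · I_f.
S_e = 332 × 4.1 × (1 − 0.2²) / 32300 × 0.84
    = 332 × 4.1 × 0.96 / 32300 × 0.84
    = 0.03398 m = 33.98 mm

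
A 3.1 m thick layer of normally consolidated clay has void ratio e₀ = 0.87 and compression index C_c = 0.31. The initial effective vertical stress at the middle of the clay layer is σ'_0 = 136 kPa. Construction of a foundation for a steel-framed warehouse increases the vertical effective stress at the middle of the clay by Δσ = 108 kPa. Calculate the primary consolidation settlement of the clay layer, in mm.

S_c ≈ 130 mm

Final effective stress: σ'_f = σ'_0 + Δσ = 136 + 108 = 244 kPa.
Normally consolidated clay, so the full stress increment lies on the virgin compression line:
S_c = C_c·H/(1+e₀)·log₁₀(σ'_f/σ'_0) = 0.31×3.1/(1+0.87)×log₁₀(244/136)
    = 0.5139 × 0.25385 = 0.1305 m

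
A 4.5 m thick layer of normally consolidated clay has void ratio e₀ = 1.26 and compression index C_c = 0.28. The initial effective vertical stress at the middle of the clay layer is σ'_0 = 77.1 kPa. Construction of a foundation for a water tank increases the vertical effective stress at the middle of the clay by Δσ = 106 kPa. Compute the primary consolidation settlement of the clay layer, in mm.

Final effective stress: σ'_f = σ'_0 + Δσ = 77.1 + 106 = 183.1 kPa.
Normally consolidated clay, so the full stress increment lies on the virgin compression line:
S_c = C_c·H/(1+e₀)·log₁₀(σ'_f/σ'_0) = 0.28×4.5/(1+1.26)×log₁₀(183.1/77.1)
    = 0.55752 × 0.37563 = 0.2094 m

S_c ≈ 209 mm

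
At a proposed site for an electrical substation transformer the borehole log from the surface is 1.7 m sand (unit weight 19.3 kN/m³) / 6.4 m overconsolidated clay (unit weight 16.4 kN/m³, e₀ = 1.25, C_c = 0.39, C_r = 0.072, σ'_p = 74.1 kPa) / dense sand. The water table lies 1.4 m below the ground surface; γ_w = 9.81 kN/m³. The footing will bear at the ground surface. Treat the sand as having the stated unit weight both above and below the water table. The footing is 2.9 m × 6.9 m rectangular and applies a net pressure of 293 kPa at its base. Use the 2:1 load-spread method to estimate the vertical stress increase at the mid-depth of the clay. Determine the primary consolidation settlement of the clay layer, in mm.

Mid-depth of clay below the ground surface: z = 1.7 + 6.4/2 = 4.9 m.
Total vertical stress at mid-clay: σ_v = 19.3×1.7 + 16.4×3.2 = 85.29 kPa.
Pore pressure: u = 9.81×(4.9 − 1.4) = 34.335 kPa.
Initial effective stress: σ'_0 = σ_v − u = 85.29 − 34.335 = 50.955 kPa.
Stress increase at mid-clay by the 2:1 spreading method:
Δσ = qBL/((B+z)(L+z)) = 293×2.9×6.9/((2.9+4.9)(6.9+4.9)) = 63.7 kPa
Final effective stress: σ'_f = 50.955 + 63.7 = 114.66 kPa.
σ'_f = 114.66 > σ'_p = 74.1 kPa, so the stress path crosses the preconsolidation pressure — recompression up to σ'_p, then virgin compression beyond:
S_c = H/(1+e₀)·[C_r·log₁₀(σ'_p/σ'_0) + C_c·log₁₀(σ'_f/σ'_p)]
    = 6.4/2.25 × [0.072×log₁₀(74.1/50.955) + 0.39×log₁₀(114.66/74.1)]
    = 2.8444 × [0.011709 + 0.073942] = 0.2436 m

S_c ≈ 244 mm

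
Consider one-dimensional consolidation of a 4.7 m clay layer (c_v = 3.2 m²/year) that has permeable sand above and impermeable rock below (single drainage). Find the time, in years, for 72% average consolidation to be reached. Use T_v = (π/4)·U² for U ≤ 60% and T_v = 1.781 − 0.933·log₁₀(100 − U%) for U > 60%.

t ≈ 2.97 years

Drainage path length: H_d = H = 4.7 m (single drainage).
U > 60%: T_v = 1.781 − 0.933·log₁₀(100 − 72) = 0.4308.
t = T_v·H_d²/c_v = 0.4308×4.7²/3.2 = 2.974 years.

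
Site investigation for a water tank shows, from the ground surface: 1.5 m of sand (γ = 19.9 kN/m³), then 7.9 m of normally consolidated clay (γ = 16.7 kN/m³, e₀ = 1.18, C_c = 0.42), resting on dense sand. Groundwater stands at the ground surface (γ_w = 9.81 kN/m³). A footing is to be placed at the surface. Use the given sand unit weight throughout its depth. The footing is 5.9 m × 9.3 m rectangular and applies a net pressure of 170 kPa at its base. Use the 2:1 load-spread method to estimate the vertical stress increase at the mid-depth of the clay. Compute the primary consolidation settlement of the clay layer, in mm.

Mid-depth of clay below the ground surface: z = 1.5 + 7.9/2 = 5.45 m.
Total vertical stress at mid-clay: σ_v = 19.9×1.5 + 16.7×3.95 = 95.815 kPa.
Pore pressure: u = 9.81×(5.45 − 0) = 53.465 kPa.
Initial effective stress: σ'_0 = σ_v − u = 95.815 − 53.465 = 42.35 kPa.
Stress increase at mid-clay by the 2:1 spreading method:
Δσ = qBL/((B+z)(L+z)) = 170×5.9×9.3/((5.9+5.45)(9.3+5.45)) = 55.718 kPa
Final effective stress: σ'_f = σ'_0 + Δσ = 42.35 + 55.718 = 98.068 kPa.
Normally consolidated clay, so the full stress increment lies on the virgin compression line:
S_c = C_c·H/(1+e₀)·log₁₀(σ'_f/σ'_0) = 0.42×7.9/(1+1.18)×log₁₀(98.068/42.35)
    = 1.522 × 0.36467 = 0.555 m

S_c ≈ 555 mm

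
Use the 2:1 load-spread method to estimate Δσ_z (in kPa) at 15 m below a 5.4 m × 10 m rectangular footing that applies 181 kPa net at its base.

By the 2:1 method the load spreads at 1 horizontal : 2 vertical, so at depth z the loaded area has grown by z in each plan dimension:
Δσ = qBL/((B+z)(L+z)) = 181×5.4×10/((5.4+15)(10+15)) = 19.165 kPa

Δσ_z ≈ 19.2 kPa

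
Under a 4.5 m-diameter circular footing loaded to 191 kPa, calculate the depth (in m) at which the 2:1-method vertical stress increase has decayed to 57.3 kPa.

2:1 spreading — at depth z the loaded area has grown by z in each plan dimension:
qD²/(D+z)² = Δσ_z ⇒ z = D(√(q/Δσ_z) − 1) = 4.5×(√(191/57.3) − 1) = 3.716 m

z ≈ 3.72 m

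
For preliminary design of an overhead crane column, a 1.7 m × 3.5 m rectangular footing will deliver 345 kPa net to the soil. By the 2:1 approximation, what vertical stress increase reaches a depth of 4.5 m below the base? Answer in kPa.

By the 2:1 method the load spreads at 1 horizontal : 2 vertical, so at depth z the loaded area has grown by z in each plan dimension:
Δσ = qBL/((B+z)(L+z)) = 345×1.7×3.5/((1.7+4.5)(3.5+4.5)) = 41.386 kPa

Δσ_z ≈ 41.4 kPa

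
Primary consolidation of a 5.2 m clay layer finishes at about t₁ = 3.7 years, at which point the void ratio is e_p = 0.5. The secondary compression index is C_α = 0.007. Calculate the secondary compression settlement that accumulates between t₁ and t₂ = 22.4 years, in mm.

Secondary compression: S_s = C_α·H/(1+e_p)·log₁₀(t₂/t₁)
S_s = 0.007×5.2/(1+0.5)×log₁₀(22.4/3.7)
    = 0.02427 × 0.782 = 0.01898 m

S_s ≈ 19 mm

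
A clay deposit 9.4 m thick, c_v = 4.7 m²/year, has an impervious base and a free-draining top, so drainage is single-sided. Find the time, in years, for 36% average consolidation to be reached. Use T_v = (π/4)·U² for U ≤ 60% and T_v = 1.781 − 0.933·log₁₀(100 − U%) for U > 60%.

t ≈ 1.91 years

Drainage path length: H_d = H = 9.4 m (single drainage).
U ≤ 60%: T_v = (π/4)·U² = (π/4)×0.36² = 0.10179.
t = T_v·H_d²/c_v = 0.10179×9.4²/4.7 = 1.914 years.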